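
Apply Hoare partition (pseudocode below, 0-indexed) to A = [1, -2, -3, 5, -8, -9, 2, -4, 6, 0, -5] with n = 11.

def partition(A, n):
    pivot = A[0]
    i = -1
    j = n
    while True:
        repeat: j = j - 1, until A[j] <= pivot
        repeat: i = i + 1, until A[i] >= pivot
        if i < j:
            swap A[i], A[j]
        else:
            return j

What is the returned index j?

pivot=1
j stops at 10 (-5), i stops at 0 (1); swap ⇒ [-5, -2, -3, 5, -8, -9, 2, -4, 6, 0, 1]
j stops at 9 (0), i stops at 3 (5); swap ⇒ [-5, -2, -3, 0, -8, -9, 2, -4, 6, 5, 1]
j stops at 7 (-4), i stops at 6 (2); swap ⇒ [-5, -2, -3, 0, -8, -9, -4, 2, 6, 5, 1]
j stops at 6, i stops at 7; i≥j ⇒ return 6. A=[-5, -2, -3, 0, -8, -9, -4, 2, 6, 5, 1]

6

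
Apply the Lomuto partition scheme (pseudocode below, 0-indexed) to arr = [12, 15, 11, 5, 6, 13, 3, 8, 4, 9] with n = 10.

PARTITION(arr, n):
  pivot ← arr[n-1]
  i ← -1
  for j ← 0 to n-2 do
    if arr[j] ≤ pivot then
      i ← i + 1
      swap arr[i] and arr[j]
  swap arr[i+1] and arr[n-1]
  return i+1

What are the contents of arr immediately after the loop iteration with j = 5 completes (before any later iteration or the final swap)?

[5, 6, 11, 12, 15, 13, 3, 8, 4, 9]

pivot=9, i=-1
j=0: 12>9, skip
j=1: 15>9, skip
j=2: 11>9, skip
j=3: 5≤9, i=0, swap(0,3) ⇒ [5, 15, 11, 12, 6, 13, 3, 8, 4, 9]
j=4: 6≤9, i=1, swap(1,4) ⇒ [5, 6, 11, 12, 15, 13, 3, 8, 4, 9]
j=5: 13>9, skip
(after j=5) arr = [5, 6, 11, 12, 15, 13, 3, 8, 4, 9]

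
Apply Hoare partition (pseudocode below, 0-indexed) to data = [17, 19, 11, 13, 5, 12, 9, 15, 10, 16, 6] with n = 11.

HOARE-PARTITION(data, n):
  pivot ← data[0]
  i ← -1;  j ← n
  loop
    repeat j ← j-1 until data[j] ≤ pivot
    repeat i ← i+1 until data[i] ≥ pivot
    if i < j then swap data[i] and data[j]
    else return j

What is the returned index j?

8

pivot = data[0] = 17; i = -1, j = 11
j→10 (data[10]=6≤17), i→0 (data[0]=17≥17); i<j, swap → [6, 19, 11, 13, 5, 12, 9, 15, 10, 16, 17]
j→9 (data[9]=16≤17), i→1 (data[1]=19≥17); i<j, swap → [6, 16, 11, 13, 5, 12, 9, 15, 10, 19, 17]
j→8, i→9; i≥j, return j=8. data = [6, 16, 11, 13, 5, 12, 9, 15, 10, 19, 17]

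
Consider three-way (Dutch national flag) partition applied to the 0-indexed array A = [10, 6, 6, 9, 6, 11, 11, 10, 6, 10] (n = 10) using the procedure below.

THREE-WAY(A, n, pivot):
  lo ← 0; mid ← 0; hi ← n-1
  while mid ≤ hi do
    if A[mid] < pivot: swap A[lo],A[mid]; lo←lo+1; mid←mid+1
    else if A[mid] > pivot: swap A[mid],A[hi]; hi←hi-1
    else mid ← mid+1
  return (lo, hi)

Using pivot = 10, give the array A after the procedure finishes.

[6, 6, 9, 6, 6, 10, 10, 10, 11, 11]

pivot = 10; lo=0, mid=0, hi=9
A[mid]=10=10: mid=1
A[mid]=6<10: swap A[0],A[1]; lo=1,mid=2 → [6, 10, 6, 9, 6, 11, 11, 10, 6, 10]
A[mid]=6<10: swap A[1],A[2]; lo=2,mid=3 → [6, 6, 10, 9, 6, 11, 11, 10, 6, 10]
A[mid]=9<10: swap A[2],A[3]; lo=3,mid=4 → [6, 6, 9, 10, 6, 11, 11, 10, 6, 10]
A[mid]=6<10: swap A[3],A[4]; lo=4,mid=5 → [6, 6, 9, 6, 10, 11, 11, 10, 6, 10]
A[mid]=11>10: swap A[5],A[9]; hi=8 → [6, 6, 9, 6, 10, 10, 11, 10, 6, 11]
A[mid]=10=10: mid=6
A[mid]=11>10: swap A[6],A[8]; hi=7 → [6, 6, 9, 6, 10, 10, 6, 10, 11, 11]
A[mid]=6<10: swap A[4],A[6]; lo=5,mid=7 → [6, 6, 9, 6, 6, 10, 10, 10, 11, 11]
A[mid]=10=10: mid=8
end: lo=5, hi=7; A = [6, 6, 9, 6, 6, 10, 10, 10, 11, 11]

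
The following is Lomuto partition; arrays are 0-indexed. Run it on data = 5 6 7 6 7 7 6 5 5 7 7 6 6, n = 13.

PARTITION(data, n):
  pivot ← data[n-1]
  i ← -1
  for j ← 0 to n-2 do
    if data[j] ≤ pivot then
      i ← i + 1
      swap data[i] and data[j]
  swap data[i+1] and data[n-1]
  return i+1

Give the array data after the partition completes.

pivot=6, i=-1
j=0: 5≤6, i=0, swap(0,0) ⇒ 5 6 7 6 7 7 6 5 5 7 7 6 6
j=1: 6≤6, i=1, swap(1,1) ⇒ 5 6 7 6 7 7 6 5 5 7 7 6 6
j=2: 7>6, skip
j=3: 6≤6, i=2, swap(2,3) ⇒ 5 6 6 7 7 7 6 5 5 7 7 6 6
j=4: 7>6, skip
j=5: 7>6, skip
j=6: 6≤6, i=3, swap(3,6) ⇒ 5 6 6 6 7 7 7 5 5 7 7 6 6
j=7: 5≤6, i=4, swap(4,7) ⇒ 5 6 6 6 5 7 7 7 5 7 7 6 6
j=8: 5≤6, i=5, swap(5,8) ⇒ 5 6 6 6 5 5 7 7 7 7 7 6 6
j=9: 7>6, skip
j=10: 7>6, skip
j=11: 6≤6, i=6, swap(6,11) ⇒ 5 6 6 6 5 5 6 7 7 7 7 7 6
swap(7,12) ⇒ 5 6 6 6 5 5 6 6 7 7 7 7 7; return 7

5 6 6 6 5 5 6 6 7 7 7 7 7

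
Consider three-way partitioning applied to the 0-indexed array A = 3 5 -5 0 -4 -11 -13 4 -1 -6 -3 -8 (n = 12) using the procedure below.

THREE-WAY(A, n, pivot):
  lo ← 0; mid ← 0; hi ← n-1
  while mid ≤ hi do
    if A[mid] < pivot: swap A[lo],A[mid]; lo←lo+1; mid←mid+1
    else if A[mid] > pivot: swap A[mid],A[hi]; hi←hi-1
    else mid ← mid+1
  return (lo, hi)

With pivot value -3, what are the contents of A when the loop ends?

-8 -5 -6 -4 -11 -13 -3 -1 4 0 5 3

lo=0 mid=0 hi=11
3>-3: swap(0,11), hi=10 ⇒ -8 5 -5 0 -4 -11 -13 4 -1 -6 -3 3
-8<-3: swap(0,0), lo=1 mid=1 ⇒ -8 5 -5 0 -4 -11 -13 4 -1 -6 -3 3
5>-3: swap(1,10), hi=9 ⇒ -8 -3 -5 0 -4 -11 -13 4 -1 -6 5 3
-3=-3: mid=2
-5<-3: swap(1,2), lo=2 mid=3 ⇒ -8 -5 -3 0 -4 -11 -13 4 -1 -6 5 3
0>-3: swap(3,9), hi=8 ⇒ -8 -5 -3 -6 -4 -11 -13 4 -1 0 5 3
-6<-3: swap(2,3), lo=3 mid=4 ⇒ -8 -5 -6 -3 -4 -11 -13 4 -1 0 5 3
-4<-3: swap(3,4), lo=4 mid=5 ⇒ -8 -5 -6 -4 -3 -11 -13 4 -1 0 5 3
-11<-3: swap(4,5), lo=5 mid=6 ⇒ -8 -5 -6 -4 -11 -3 -13 4 -1 0 5 3
-13<-3: swap(5,6), lo=6 mid=7 ⇒ -8 -5 -6 -4 -11 -13 -3 4 -1 0 5 3
4>-3: swap(7,8), hi=7 ⇒ -8 -5 -6 -4 -11 -13 -3 -1 4 0 5 3
-1>-3: swap(7,7), hi=6 ⇒ -8 -5 -6 -4 -11 -13 -3 -1 4 0 5 3
done. lo=6 hi=6; A=-8 -5 -6 -4 -11 -13 -3 -1 4 0 5 3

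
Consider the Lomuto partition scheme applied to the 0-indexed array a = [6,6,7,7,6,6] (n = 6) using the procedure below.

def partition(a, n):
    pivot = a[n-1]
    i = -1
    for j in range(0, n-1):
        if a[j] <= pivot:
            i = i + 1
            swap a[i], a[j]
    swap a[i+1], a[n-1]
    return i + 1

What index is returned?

3

pivot = a[5] = 6; i = -1
j=0: a[0]=6 ≤ 6 → i=0, swap a[0],a[0] (no change) → [6,6,7,7,6,6]
j=1: a[1]=6 ≤ 6 → i=1, swap a[1],a[1] (no change) → [6,6,7,7,6,6]
j=2: a[2]=7 > 6 → no swap
j=3: a[3]=7 > 6 → no swap
j=4: a[4]=6 ≤ 6 → i=2, swap a[2],a[4] → [6,6,6,7,7,6]
final swap a[3],a[5] → [6,6,6,6,7,7]; return 3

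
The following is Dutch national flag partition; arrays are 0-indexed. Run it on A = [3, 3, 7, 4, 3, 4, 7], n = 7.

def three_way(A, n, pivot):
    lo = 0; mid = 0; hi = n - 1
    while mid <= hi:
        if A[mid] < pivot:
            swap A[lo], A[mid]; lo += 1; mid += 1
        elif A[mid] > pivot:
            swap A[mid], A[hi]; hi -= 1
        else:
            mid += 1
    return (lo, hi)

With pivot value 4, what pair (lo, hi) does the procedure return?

(3, 4)

lo=0 mid=0 hi=6
3<4: swap(0,0), lo=1 mid=1 ⇒ [3, 3, 7, 4, 3, 4, 7]
3<4: swap(1,1), lo=2 mid=2 ⇒ [3, 3, 7, 4, 3, 4, 7]
7>4: swap(2,6), hi=5 ⇒ [3, 3, 7, 4, 3, 4, 7]
7>4: swap(2,5), hi=4 ⇒ [3, 3, 4, 4, 3, 7, 7]
4=4: mid=3
4=4: mid=4
3<4: swap(2,4), lo=3 mid=5 ⇒ [3, 3, 3, 4, 4, 7, 7]
done. lo=3 hi=4; A=[3, 3, 3, 4, 4, 7, 7]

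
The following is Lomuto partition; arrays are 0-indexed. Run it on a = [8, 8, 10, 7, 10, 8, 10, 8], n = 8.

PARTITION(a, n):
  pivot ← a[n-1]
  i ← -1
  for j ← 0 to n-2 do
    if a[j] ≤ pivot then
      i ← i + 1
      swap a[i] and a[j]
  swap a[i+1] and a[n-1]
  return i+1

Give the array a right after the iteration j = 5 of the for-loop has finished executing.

[8, 8, 7, 8, 10, 10, 10, 8]

pivot=8, i=-1
j=0: 8≤8, i=0, swap(0,0) ⇒ [8, 8, 10, 7, 10, 8, 10, 8]
j=1: 8≤8, i=1, swap(1,1) ⇒ [8, 8, 10, 7, 10, 8, 10, 8]
j=2: 10>8, skip
j=3: 7≤8, i=2, swap(2,3) ⇒ [8, 8, 7, 10, 10, 8, 10, 8]
j=4: 10>8, skip
j=5: 8≤8, i=3, swap(3,5) ⇒ [8, 8, 7, 8, 10, 10, 10, 8]
(after j=5) a = [8, 8, 7, 8, 10, 10, 10, 8]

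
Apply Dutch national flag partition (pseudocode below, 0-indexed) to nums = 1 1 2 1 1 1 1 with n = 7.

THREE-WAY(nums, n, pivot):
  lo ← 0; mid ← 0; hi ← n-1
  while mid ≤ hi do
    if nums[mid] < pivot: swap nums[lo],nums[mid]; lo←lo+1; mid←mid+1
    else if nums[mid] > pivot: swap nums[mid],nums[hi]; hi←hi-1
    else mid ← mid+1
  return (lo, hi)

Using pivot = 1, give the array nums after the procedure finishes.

1 1 1 1 1 1 2

lo=0 mid=0 hi=6
1=1: mid=1
1=1: mid=2
2>1: swap(2,6), hi=5 ⇒ 1 1 1 1 1 1 2
1=1: mid=3
1=1: mid=4
1=1: mid=5
1=1: mid=6
done. lo=0 hi=5; nums=1 1 1 1 1 1 2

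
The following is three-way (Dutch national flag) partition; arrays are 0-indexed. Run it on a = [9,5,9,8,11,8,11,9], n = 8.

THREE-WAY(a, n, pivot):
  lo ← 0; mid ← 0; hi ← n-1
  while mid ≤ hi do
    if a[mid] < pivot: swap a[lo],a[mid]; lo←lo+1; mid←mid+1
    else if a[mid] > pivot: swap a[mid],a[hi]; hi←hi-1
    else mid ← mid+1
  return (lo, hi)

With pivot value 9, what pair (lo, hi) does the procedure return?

pivot = 9; lo=0, mid=0, hi=7
a[mid]=9=9: mid=1
a[mid]=5<9: swap a[0],a[1]; lo=1,mid=2 → [5,9,9,8,11,8,11,9]
a[mid]=9=9: mid=3
a[mid]=8<9: swap a[1],a[3]; lo=2,mid=4 → [5,8,9,9,11,8,11,9]
a[mid]=11>9: swap a[4],a[7]; hi=6 → [5,8,9,9,9,8,11,11]
a[mid]=9=9: mid=5
a[mid]=8<9: swap a[2],a[5]; lo=3,mid=6 → [5,8,8,9,9,9,11,11]
a[mid]=11>9: swap a[6],a[6]; hi=5 → [5,8,8,9,9,9,11,11]
end: lo=3, hi=5; a = [5,8,8,9,9,9,11,11]

(3, 5)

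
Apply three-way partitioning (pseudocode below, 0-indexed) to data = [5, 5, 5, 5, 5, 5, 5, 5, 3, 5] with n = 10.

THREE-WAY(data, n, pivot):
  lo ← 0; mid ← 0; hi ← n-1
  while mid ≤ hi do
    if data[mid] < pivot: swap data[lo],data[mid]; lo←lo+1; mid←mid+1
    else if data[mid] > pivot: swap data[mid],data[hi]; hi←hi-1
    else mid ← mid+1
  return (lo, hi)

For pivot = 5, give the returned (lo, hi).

lo=0 mid=0 hi=9
5=5: mid=1
5=5: mid=2
5=5: mid=3
5=5: mid=4
5=5: mid=5
5=5: mid=6
5=5: mid=7
5=5: mid=8
3<5: swap(0,8), lo=1 mid=9 ⇒ [3, 5, 5, 5, 5, 5, 5, 5, 5, 5]
5=5: mid=10
done. lo=1 hi=9; data=[3, 5, 5, 5, 5, 5, 5, 5, 5, 5]

(1, 9)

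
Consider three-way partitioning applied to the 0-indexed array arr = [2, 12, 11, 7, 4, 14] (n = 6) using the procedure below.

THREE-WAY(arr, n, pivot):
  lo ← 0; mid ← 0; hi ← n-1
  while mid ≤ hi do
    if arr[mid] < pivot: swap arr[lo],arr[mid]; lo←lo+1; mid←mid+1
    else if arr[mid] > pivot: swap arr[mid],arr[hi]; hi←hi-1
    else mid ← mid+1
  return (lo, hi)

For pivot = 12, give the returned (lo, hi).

pivot = 12; lo=0, mid=0, hi=5
arr[mid]=2<12: swap arr[0],arr[0]; lo=1,mid=1 → [2, 12, 11, 7, 4, 14]
arr[mid]=12=12: mid=2
arr[mid]=11<12: swap arr[1],arr[2]; lo=2,mid=3 → [2, 11, 12, 7, 4, 14]
arr[mid]=7<12: swap arr[2],arr[3]; lo=3,mid=4 → [2, 11, 7, 12, 4, 14]
arr[mid]=4<12: swap arr[3],arr[4]; lo=4,mid=5 → [2, 11, 7, 4, 12, 14]
arr[mid]=14>12: swap arr[5],arr[5]; hi=4 → [2, 11, 7, 4, 12, 14]
end: lo=4, hi=4; arr = [2, 11, 7, 4, 12, 14]

(4, 4)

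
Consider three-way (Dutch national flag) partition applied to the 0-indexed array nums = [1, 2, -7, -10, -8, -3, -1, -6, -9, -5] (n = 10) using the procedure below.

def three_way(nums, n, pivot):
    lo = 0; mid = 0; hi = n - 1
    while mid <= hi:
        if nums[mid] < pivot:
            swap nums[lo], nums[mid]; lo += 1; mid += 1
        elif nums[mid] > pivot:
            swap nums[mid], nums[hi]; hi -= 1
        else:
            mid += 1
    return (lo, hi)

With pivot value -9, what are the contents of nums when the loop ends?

lo=0 mid=0 hi=9
1>-9: swap(0,9), hi=8 ⇒ [-5, 2, -7, -10, -8, -3, -1, -6, -9, 1]
-5>-9: swap(0,8), hi=7 ⇒ [-9, 2, -7, -10, -8, -3, -1, -6, -5, 1]
-9=-9: mid=1
2>-9: swap(1,7), hi=6 ⇒ [-9, -6, -7, -10, -8, -3, -1, 2, -5, 1]
-6>-9: swap(1,6), hi=5 ⇒ [-9, -1, -7, -10, -8, -3, -6, 2, -5, 1]
-1>-9: swap(1,5), hi=4 ⇒ [-9, -3, -7, -10, -8, -1, -6, 2, -5, 1]
-3>-9: swap(1,4), hi=3 ⇒ [-9, -8, -7, -10, -3, -1, -6, 2, -5, 1]
-8>-9: swap(1,3), hi=2 ⇒ [-9, -10, -7, -8, -3, -1, -6, 2, -5, 1]
-10<-9: swap(0,1), lo=1 mid=2 ⇒ [-10, -9, -7, -8, -3, -1, -6, 2, -5, 1]
-7>-9: swap(2,2), hi=1 ⇒ [-10, -9, -7, -8, -3, -1, -6, 2, -5, 1]
done. lo=1 hi=1; nums=[-10, -9, -7, -8, -3, -1, -6, 2, -5, 1]

[-10, -9, -7, -8, -3, -1, -6, 2, -5, 1]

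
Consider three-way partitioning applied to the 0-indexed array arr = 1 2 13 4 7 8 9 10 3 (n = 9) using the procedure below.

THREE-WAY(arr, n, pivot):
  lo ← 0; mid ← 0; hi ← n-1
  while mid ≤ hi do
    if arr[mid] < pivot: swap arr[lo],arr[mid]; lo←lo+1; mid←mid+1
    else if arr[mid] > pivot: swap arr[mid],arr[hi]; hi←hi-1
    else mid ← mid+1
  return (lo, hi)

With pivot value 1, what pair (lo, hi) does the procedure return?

pivot = 1; lo=0, mid=0, hi=8
arr[mid]=1=1: mid=1
arr[mid]=2>1: swap arr[1],arr[8]; hi=7 → 1 3 13 4 7 8 9 10 2
arr[mid]=3>1: swap arr[1],arr[7]; hi=6 → 1 10 13 4 7 8 9 3 2
arr[mid]=10>1: swap arr[1],arr[6]; hi=5 → 1 9 13 4 7 8 10 3 2
arr[mid]=9>1: swap arr[1],arr[5]; hi=4 → 1 8 13 4 7 9 10 3 2
arr[mid]=8>1: swap arr[1],arr[4]; hi=3 → 1 7 13 4 8 9 10 3 2
arr[mid]=7>1: swap arr[1],arr[3]; hi=2 → 1 4 13 7 8 9 10 3 2
arr[mid]=4>1: swap arr[1],arr[2]; hi=1 → 1 13 4 7 8 9 10 3 2
arr[mid]=13>1: swap arr[1],arr[1]; hi=0 → 1 13 4 7 8 9 10 3 2
end: lo=0, hi=0; arr = 1 13 4 7 8 9 10 3 2

(0, 0)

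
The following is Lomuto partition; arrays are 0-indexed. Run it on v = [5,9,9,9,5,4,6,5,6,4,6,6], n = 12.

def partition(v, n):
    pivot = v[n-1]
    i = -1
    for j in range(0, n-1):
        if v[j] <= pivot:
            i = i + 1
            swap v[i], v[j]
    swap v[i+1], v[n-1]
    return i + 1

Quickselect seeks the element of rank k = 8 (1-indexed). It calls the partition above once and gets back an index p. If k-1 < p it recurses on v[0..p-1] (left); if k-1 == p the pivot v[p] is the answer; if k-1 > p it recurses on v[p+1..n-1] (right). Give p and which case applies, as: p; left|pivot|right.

8; left

pivot=6, i=-1
j=0: 5≤6, i=0, swap(0,0) ⇒ [5,9,9,9,5,4,6,5,6,4,6,6]
j=1: 9>6, skip
j=2: 9>6, skip
j=3: 9>6, skip
j=4: 5≤6, i=1, swap(1,4) ⇒ [5,5,9,9,9,4,6,5,6,4,6,6]
j=5: 4≤6, i=2, swap(2,5) ⇒ [5,5,4,9,9,9,6,5,6,4,6,6]
j=6: 6≤6, i=3, swap(3,6) ⇒ [5,5,4,6,9,9,9,5,6,4,6,6]
j=7: 5≤6, i=4, swap(4,7) ⇒ [5,5,4,6,5,9,9,9,6,4,6,6]
j=8: 6≤6, i=5, swap(5,8) ⇒ [5,5,4,6,5,6,9,9,9,4,6,6]
j=9: 4≤6, i=6, swap(6,9) ⇒ [5,5,4,6,5,6,4,9,9,9,6,6]
j=10: 6≤6, i=7, swap(7,10) ⇒ [5,5,4,6,5,6,4,6,9,9,9,6]
swap(8,11) ⇒ [5,5,4,6,5,6,4,6,6,9,9,9]; return 8
p = 8; k-1 = 7 < 8 ⇒ left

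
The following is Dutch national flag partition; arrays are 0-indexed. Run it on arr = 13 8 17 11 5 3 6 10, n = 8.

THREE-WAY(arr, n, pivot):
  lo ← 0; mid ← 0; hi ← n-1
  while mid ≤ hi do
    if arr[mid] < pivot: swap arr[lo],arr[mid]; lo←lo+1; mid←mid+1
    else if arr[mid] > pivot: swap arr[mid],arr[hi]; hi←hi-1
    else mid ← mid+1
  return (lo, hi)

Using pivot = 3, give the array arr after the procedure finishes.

pivot = 3; lo=0, mid=0, hi=7
arr[mid]=13>3: swap arr[0],arr[7]; hi=6 → 10 8 17 11 5 3 6 13
arr[mid]=10>3: swap arr[0],arr[6]; hi=5 → 6 8 17 11 5 3 10 13
arr[mid]=6>3: swap arr[0],arr[5]; hi=4 → 3 8 17 11 5 6 10 13
arr[mid]=3=3: mid=1
arr[mid]=8>3: swap arr[1],arr[4]; hi=3 → 3 5 17 11 8 6 10 13
arr[mid]=5>3: swap arr[1],arr[3]; hi=2 → 3 11 17 5 8 6 10 13
arr[mid]=11>3: swap arr[1],arr[2]; hi=1 → 3 17 11 5 8 6 10 13
arr[mid]=17>3: swap arr[1],arr[1]; hi=0 → 3 17 11 5 8 6 10 13
end: lo=0, hi=0; arr = 3 17 11 5 8 6 10 13

3 17 11 5 8 6 10 13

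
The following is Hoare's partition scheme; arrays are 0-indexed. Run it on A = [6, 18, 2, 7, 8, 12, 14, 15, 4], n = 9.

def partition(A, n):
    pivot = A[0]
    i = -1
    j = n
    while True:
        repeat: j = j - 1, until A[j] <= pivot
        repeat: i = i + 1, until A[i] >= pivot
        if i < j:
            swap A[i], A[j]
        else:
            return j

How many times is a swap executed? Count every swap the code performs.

pivot=6
j stops at 8 (4), i stops at 0 (6); swap ⇒ [4, 18, 2, 7, 8, 12, 14, 15, 6]
j stops at 2 (2), i stops at 1 (18); swap ⇒ [4, 2, 18, 7, 8, 12, 14, 15, 6]
j stops at 1, i stops at 2; i≥j ⇒ return 1. A=[4, 2, 18, 7, 8, 12, 14, 15, 6]

2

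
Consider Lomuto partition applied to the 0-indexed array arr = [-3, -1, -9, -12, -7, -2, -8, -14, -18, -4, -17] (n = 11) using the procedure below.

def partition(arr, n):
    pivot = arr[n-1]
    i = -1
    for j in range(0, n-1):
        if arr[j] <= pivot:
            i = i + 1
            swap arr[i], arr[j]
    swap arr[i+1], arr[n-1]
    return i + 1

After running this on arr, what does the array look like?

[-18, -17, -9, -12, -7, -2, -8, -14, -3, -4, -1]

pivot = arr[10] = -17; i = -1
j=0: arr[0]=-3 > -17 → no swap
j=1: arr[1]=-1 > -17 → no swap
j=2: arr[2]=-9 > -17 → no swap
j=3: arr[3]=-12 > -17 → no swap
j=4: arr[4]=-7 > -17 → no swap
j=5: arr[5]=-2 > -17 → no swap
j=6: arr[6]=-8 > -17 → no swap
j=7: arr[7]=-14 > -17 → no swap
j=8: arr[8]=-18 ≤ -17 → i=0, swap arr[0],arr[8] → [-18, -1, -9, -12, -7, -2, -8, -14, -3, -4, -17]
j=9: arr[9]=-4 > -17 → no swap
final swap arr[1],arr[10] → [-18, -17, -9, -12, -7, -2, -8, -14, -3, -4, -1]; return 1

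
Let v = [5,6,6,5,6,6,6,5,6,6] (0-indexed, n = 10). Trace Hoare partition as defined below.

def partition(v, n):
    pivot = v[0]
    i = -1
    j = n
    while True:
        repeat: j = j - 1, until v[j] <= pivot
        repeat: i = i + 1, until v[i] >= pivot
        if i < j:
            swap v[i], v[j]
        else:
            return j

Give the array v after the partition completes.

pivot = v[0] = 5; i = -1, j = 10
j→7 (v[7]=5≤5), i→0 (v[0]=5≥5); i<j, swap → [5,6,6,5,6,6,6,5,6,6]
j→3 (v[3]=5≤5), i→1 (v[1]=6≥5); i<j, swap → [5,5,6,6,6,6,6,5,6,6]
j→1, i→2; i≥j, return j=1. v = [5,5,6,6,6,6,6,5,6,6]

[5,5,6,6,6,6,6,5,6,6]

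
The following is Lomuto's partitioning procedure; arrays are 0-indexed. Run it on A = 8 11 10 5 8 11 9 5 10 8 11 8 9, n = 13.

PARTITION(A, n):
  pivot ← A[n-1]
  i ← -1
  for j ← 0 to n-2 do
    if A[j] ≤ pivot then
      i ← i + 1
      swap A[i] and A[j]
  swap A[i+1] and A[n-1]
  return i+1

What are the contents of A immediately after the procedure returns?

8 5 8 9 5 8 8 9 10 11 11 11 10

pivot=9, i=-1
j=0: 8≤9, i=0, swap(0,0) ⇒ 8 11 10 5 8 11 9 5 10 8 11 8 9
j=1: 11>9, skip
j=2: 10>9, skip
j=3: 5≤9, i=1, swap(1,3) ⇒ 8 5 10 11 8 11 9 5 10 8 11 8 9
j=4: 8≤9, i=2, swap(2,4) ⇒ 8 5 8 11 10 11 9 5 10 8 11 8 9
j=5: 11>9, skip
j=6: 9≤9, i=3, swap(3,6) ⇒ 8 5 8 9 10 11 11 5 10 8 11 8 9
j=7: 5≤9, i=4, swap(4,7) ⇒ 8 5 8 9 5 11 11 10 10 8 11 8 9
j=8: 10>9, skip
j=9: 8≤9, i=5, swap(5,9) ⇒ 8 5 8 9 5 8 11 10 10 11 11 8 9
j=10: 11>9, skip
j=11: 8≤9, i=6, swap(6,11) ⇒ 8 5 8 9 5 8 8 10 10 11 11 11 9
swap(7,12) ⇒ 8 5 8 9 5 8 8 9 10 11 11 11 10; return 7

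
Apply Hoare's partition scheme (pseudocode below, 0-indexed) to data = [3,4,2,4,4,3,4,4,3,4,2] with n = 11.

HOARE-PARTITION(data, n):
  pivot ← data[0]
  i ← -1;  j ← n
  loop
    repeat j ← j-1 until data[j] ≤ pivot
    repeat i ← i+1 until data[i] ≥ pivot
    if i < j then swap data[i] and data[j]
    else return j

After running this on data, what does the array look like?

[2,3,2,3,4,4,4,4,4,4,3]

pivot = data[0] = 3; i = -1, j = 11
j→10 (data[10]=2≤3), i→0 (data[0]=3≥3); i<j, swap → [2,4,2,4,4,3,4,4,3,4,3]
j→8 (data[8]=3≤3), i→1 (data[1]=4≥3); i<j, swap → [2,3,2,4,4,3,4,4,4,4,3]
j→5 (data[5]=3≤3), i→3 (data[3]=4≥3); i<j, swap → [2,3,2,3,4,4,4,4,4,4,3]
j→3, i→4; i≥j, return j=3. data = [2,3,2,3,4,4,4,4,4,4,3]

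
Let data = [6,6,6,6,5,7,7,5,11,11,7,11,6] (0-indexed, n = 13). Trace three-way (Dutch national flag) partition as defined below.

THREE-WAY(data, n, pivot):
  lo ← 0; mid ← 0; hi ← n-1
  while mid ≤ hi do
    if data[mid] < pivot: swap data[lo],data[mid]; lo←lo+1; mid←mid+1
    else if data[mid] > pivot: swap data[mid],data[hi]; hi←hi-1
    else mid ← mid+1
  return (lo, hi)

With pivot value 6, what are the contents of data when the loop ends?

lo=0 mid=0 hi=12
6=6: mid=1
6=6: mid=2
6=6: mid=3
6=6: mid=4
5<6: swap(0,4), lo=1 mid=5 ⇒ [5,6,6,6,6,7,7,5,11,11,7,11,6]
7>6: swap(5,12), hi=11 ⇒ [5,6,6,6,6,6,7,5,11,11,7,11,7]
6=6: mid=6
7>6: swap(6,11), hi=10 ⇒ [5,6,6,6,6,6,11,5,11,11,7,7,7]
11>6: swap(6,10), hi=9 ⇒ [5,6,6,6,6,6,7,5,11,11,11,7,7]
7>6: swap(6,9), hi=8 ⇒ [5,6,6,6,6,6,11,5,11,7,11,7,7]
11>6: swap(6,8), hi=7 ⇒ [5,6,6,6,6,6,11,5,11,7,11,7,7]
11>6: swap(6,7), hi=6 ⇒ [5,6,6,6,6,6,5,11,11,7,11,7,7]
5<6: swap(1,6), lo=2 mid=7 ⇒ [5,5,6,6,6,6,6,11,11,7,11,7,7]
done. lo=2 hi=6; data=[5,5,6,6,6,6,6,11,11,7,11,7,7]

[5,5,6,6,6,6,6,11,11,7,11,7,7]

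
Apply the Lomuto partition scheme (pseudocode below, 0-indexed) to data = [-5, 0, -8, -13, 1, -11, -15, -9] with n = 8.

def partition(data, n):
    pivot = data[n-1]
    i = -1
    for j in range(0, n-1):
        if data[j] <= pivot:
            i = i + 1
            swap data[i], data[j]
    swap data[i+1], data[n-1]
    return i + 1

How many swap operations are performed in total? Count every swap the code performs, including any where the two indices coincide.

4

pivot = data[7] = -9; i = -1
j=0: data[0]=-5 > -9 → no swap
j=1: data[1]=0 > -9 → no swap
j=2: data[2]=-8 > -9 → no swap
j=3: data[3]=-13 ≤ -9 → i=0, swap data[0],data[3] → [-13, 0, -8, -5, 1, -11, -15, -9]
j=4: data[4]=1 > -9 → no swap
j=5: data[5]=-11 ≤ -9 → i=1, swap data[1],data[5] → [-13, -11, -8, -5, 1, 0, -15, -9]
j=6: data[6]=-15 ≤ -9 → i=2, swap data[2],data[6] → [-13, -11, -15, -5, 1, 0, -8, -9]
final swap data[3],data[7] → [-13, -11, -15, -9, 1, 0, -8, -5]; return 3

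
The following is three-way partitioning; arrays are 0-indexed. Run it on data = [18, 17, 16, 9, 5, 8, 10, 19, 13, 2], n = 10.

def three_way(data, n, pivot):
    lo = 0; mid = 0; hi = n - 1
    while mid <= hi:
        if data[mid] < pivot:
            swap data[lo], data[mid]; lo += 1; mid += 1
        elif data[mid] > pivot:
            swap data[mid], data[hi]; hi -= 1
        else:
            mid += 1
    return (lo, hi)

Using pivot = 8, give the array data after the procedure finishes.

[2, 5, 8, 9, 16, 10, 19, 13, 17, 18]

pivot = 8; lo=0, mid=0, hi=9
data[mid]=18>8: swap data[0],data[9]; hi=8 → [2, 17, 16, 9, 5, 8, 10, 19, 13, 18]
data[mid]=2<8: swap data[0],data[0]; lo=1,mid=1 → [2, 17, 16, 9, 5, 8, 10, 19, 13, 18]
data[mid]=17>8: swap data[1],data[8]; hi=7 → [2, 13, 16, 9, 5, 8, 10, 19, 17, 18]
data[mid]=13>8: swap data[1],data[7]; hi=6 → [2, 19, 16, 9, 5, 8, 10, 13, 17, 18]
data[mid]=19>8: swap data[1],data[6]; hi=5 → [2, 10, 16, 9, 5, 8, 19, 13, 17, 18]
data[mid]=10>8: swap data[1],data[5]; hi=4 → [2, 8, 16, 9, 5, 10, 19, 13, 17, 18]
data[mid]=8=8: mid=2
data[mid]=16>8: swap data[2],data[4]; hi=3 → [2, 8, 5, 9, 16, 10, 19, 13, 17, 18]
data[mid]=5<8: swap data[1],data[2]; lo=2,mid=3 → [2, 5, 8, 9, 16, 10, 19, 13, 17, 18]
data[mid]=9>8: swap data[3],data[3]; hi=2 → [2, 5, 8, 9, 16, 10, 19, 13, 17, 18]
end: lo=2, hi=2; data = [2, 5, 8, 9, 16, 10, 19, 13, 17, 18]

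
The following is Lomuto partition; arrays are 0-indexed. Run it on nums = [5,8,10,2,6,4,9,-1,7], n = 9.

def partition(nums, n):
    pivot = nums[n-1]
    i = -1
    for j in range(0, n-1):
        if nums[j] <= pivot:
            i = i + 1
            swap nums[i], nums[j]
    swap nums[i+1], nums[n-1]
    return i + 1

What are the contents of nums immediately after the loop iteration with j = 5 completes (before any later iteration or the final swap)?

pivot=7, i=-1
j=0: 5≤7, i=0, swap(0,0) ⇒ [5,8,10,2,6,4,9,-1,7]
j=1: 8>7, skip
j=2: 10>7, skip
j=3: 2≤7, i=1, swap(1,3) ⇒ [5,2,10,8,6,4,9,-1,7]
j=4: 6≤7, i=2, swap(2,4) ⇒ [5,2,6,8,10,4,9,-1,7]
j=5: 4≤7, i=3, swap(3,5) ⇒ [5,2,6,4,10,8,9,-1,7]
(after j=5) nums = [5,2,6,4,10,8,9,-1,7]

[5,2,6,4,10,8,9,-1,7]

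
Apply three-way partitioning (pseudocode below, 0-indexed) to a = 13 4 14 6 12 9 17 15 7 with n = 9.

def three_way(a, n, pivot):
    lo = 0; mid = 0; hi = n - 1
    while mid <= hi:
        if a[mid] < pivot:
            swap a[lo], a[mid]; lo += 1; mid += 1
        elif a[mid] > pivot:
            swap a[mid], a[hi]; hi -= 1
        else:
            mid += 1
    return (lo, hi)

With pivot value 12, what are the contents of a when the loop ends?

7 4 9 6 12 17 15 14 13

lo=0 mid=0 hi=8
13>12: swap(0,8), hi=7 ⇒ 7 4 14 6 12 9 17 15 13
7<12: swap(0,0), lo=1 mid=1 ⇒ 7 4 14 6 12 9 17 15 13
4<12: swap(1,1), lo=2 mid=2 ⇒ 7 4 14 6 12 9 17 15 13
14>12: swap(2,7), hi=6 ⇒ 7 4 15 6 12 9 17 14 13
15>12: swap(2,6), hi=5 ⇒ 7 4 17 6 12 9 15 14 13
17>12: swap(2,5), hi=4 ⇒ 7 4 9 6 12 17 15 14 13
9<12: swap(2,2), lo=3 mid=3 ⇒ 7 4 9 6 12 17 15 14 13
6<12: swap(3,3), lo=4 mid=4 ⇒ 7 4 9 6 12 17 15 14 13
12=12: mid=5
done. lo=4 hi=4; a=7 4 9 6 12 17 15 14 13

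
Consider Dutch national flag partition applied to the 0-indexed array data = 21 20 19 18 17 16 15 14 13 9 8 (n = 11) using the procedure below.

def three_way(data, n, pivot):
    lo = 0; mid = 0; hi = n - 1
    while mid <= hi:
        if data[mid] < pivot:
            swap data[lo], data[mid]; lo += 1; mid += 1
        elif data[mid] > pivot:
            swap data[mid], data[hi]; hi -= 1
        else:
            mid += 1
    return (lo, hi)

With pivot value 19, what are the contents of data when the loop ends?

8 9 18 17 16 15 14 13 19 20 21

pivot = 19; lo=0, mid=0, hi=10
data[mid]=21>19: swap data[0],data[10]; hi=9 → 8 20 19 18 17 16 15 14 13 9 21
data[mid]=8<19: swap data[0],data[0]; lo=1,mid=1 → 8 20 19 18 17 16 15 14 13 9 21
data[mid]=20>19: swap data[1],data[9]; hi=8 → 8 9 19 18 17 16 15 14 13 20 21
data[mid]=9<19: swap data[1],data[1]; lo=2,mid=2 → 8 9 19 18 17 16 15 14 13 20 21
data[mid]=19=19: mid=3
data[mid]=18<19: swap data[2],data[3]; lo=3,mid=4 → 8 9 18 19 17 16 15 14 13 20 21
data[mid]=17<19: swap data[3],data[4]; lo=4,mid=5 → 8 9 18 17 19 16 15 14 13 20 21
data[mid]=16<19: swap data[4],data[5]; lo=5,mid=6 → 8 9 18 17 16 19 15 14 13 20 21
data[mid]=15<19: swap data[5],data[6]; lo=6,mid=7 → 8 9 18 17 16 15 19 14 13 20 21
data[mid]=14<19: swap data[6],data[7]; lo=7,mid=8 → 8 9 18 17 16 15 14 19 13 20 21
data[mid]=13<19: swap data[7],data[8]; lo=8,mid=9 → 8 9 18 17 16 15 14 13 19 20 21
end: lo=8, hi=8; data = 8 9 18 17 16 15 14 13 19 20 21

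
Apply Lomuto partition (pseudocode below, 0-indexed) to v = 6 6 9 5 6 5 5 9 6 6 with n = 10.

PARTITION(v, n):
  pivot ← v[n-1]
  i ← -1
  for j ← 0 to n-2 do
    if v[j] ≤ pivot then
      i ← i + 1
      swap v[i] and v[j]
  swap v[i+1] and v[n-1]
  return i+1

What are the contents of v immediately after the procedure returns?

pivot = v[9] = 6; i = -1
j=0: v[0]=6 ≤ 6 → i=0, swap v[0],v[0] (no change) → 6 6 9 5 6 5 5 9 6 6
j=1: v[1]=6 ≤ 6 → i=1, swap v[1],v[1] (no change) → 6 6 9 5 6 5 5 9 6 6
j=2: v[2]=9 > 6 → no swap
j=3: v[3]=5 ≤ 6 → i=2, swap v[2],v[3] → 6 6 5 9 6 5 5 9 6 6
j=4: v[4]=6 ≤ 6 → i=3, swap v[3],v[4] → 6 6 5 6 9 5 5 9 6 6
j=5: v[5]=5 ≤ 6 → i=4, swap v[4],v[5] → 6 6 5 6 5 9 5 9 6 6
j=6: v[6]=5 ≤ 6 → i=5, swap v[5],v[6] → 6 6 5 6 5 5 9 9 6 6
j=7: v[7]=9 > 6 → no swap
j=8: v[8]=6 ≤ 6 → i=6, swap v[6],v[8] → 6 6 5 6 5 5 6 9 9 6
final swap v[7],v[9] → 6 6 5 6 5 5 6 6 9 9; return 7

6 6 5 6 5 5 6 6 9 9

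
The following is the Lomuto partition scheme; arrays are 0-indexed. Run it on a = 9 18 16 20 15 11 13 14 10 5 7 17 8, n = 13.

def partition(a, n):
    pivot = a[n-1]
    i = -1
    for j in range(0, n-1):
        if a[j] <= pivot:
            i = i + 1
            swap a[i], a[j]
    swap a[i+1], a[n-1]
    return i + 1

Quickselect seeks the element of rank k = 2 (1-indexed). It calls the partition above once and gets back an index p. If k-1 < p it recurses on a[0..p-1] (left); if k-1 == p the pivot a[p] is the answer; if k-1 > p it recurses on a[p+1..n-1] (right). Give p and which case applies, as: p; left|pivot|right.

2; left

pivot = a[12] = 8; i = -1
j=0: a[0]=9 > 8 → no swap
j=1: a[1]=18 > 8 → no swap
j=2: a[2]=16 > 8 → no swap
j=3: a[3]=20 > 8 → no swap
j=4: a[4]=15 > 8 → no swap
j=5: a[5]=11 > 8 → no swap
j=6: a[6]=13 > 8 → no swap
j=7: a[7]=14 > 8 → no swap
j=8: a[8]=10 > 8 → no swap
j=9: a[9]=5 ≤ 8 → i=0, swap a[0],a[9] → 5 18 16 20 15 11 13 14 10 9 7 17 8
j=10: a[10]=7 ≤ 8 → i=1, swap a[1],a[10] → 5 7 16 20 15 11 13 14 10 9 18 17 8
j=11: a[11]=17 > 8 → no swap
final swap a[2],a[12] → 5 7 8 20 15 11 13 14 10 9 18 17 16; return 2
p = 2; k-1 = 1 < 2 ⇒ left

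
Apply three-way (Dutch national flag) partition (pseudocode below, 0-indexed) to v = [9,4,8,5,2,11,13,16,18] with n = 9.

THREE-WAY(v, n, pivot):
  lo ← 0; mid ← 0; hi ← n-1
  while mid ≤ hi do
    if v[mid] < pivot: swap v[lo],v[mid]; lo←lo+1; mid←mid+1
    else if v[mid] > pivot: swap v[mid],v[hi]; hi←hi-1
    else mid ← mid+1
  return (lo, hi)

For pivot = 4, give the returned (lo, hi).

(1, 1)

pivot = 4; lo=0, mid=0, hi=8
v[mid]=9>4: swap v[0],v[8]; hi=7 → [18,4,8,5,2,11,13,16,9]
v[mid]=18>4: swap v[0],v[7]; hi=6 → [16,4,8,5,2,11,13,18,9]
v[mid]=16>4: swap v[0],v[6]; hi=5 → [13,4,8,5,2,11,16,18,9]
v[mid]=13>4: swap v[0],v[5]; hi=4 → [11,4,8,5,2,13,16,18,9]
v[mid]=11>4: swap v[0],v[4]; hi=3 → [2,4,8,5,11,13,16,18,9]
v[mid]=2<4: swap v[0],v[0]; lo=1,mid=1 → [2,4,8,5,11,13,16,18,9]
v[mid]=4=4: mid=2
v[mid]=8>4: swap v[2],v[3]; hi=2 → [2,4,5,8,11,13,16,18,9]
v[mid]=5>4: swap v[2],v[2]; hi=1 → [2,4,5,8,11,13,16,18,9]
end: lo=1, hi=1; v = [2,4,5,8,11,13,16,18,9]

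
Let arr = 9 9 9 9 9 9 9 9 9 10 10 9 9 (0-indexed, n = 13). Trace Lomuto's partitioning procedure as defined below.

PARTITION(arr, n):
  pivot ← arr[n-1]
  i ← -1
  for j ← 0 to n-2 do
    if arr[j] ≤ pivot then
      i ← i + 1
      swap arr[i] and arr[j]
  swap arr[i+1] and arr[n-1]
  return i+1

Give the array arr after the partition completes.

pivot=9, i=-1
j=0: 9≤9, i=0, swap(0,0) ⇒ 9 9 9 9 9 9 9 9 9 10 10 9 9
j=1: 9≤9, i=1, swap(1,1) ⇒ 9 9 9 9 9 9 9 9 9 10 10 9 9
j=2: 9≤9, i=2, swap(2,2) ⇒ 9 9 9 9 9 9 9 9 9 10 10 9 9
j=3: 9≤9, i=3, swap(3,3) ⇒ 9 9 9 9 9 9 9 9 9 10 10 9 9
j=4: 9≤9, i=4, swap(4,4) ⇒ 9 9 9 9 9 9 9 9 9 10 10 9 9
j=5: 9≤9, i=5, swap(5,5) ⇒ 9 9 9 9 9 9 9 9 9 10 10 9 9
j=6: 9≤9, i=6, swap(6,6) ⇒ 9 9 9 9 9 9 9 9 9 10 10 9 9
j=7: 9≤9, i=7, swap(7,7) ⇒ 9 9 9 9 9 9 9 9 9 10 10 9 9
j=8: 9≤9, i=8, swap(8,8) ⇒ 9 9 9 9 9 9 9 9 9 10 10 9 9
j=9: 10>9, skip
j=10: 10>9, skip
j=11: 9≤9, i=9, swap(9,11) ⇒ 9 9 9 9 9 9 9 9 9 9 10 10 9
swap(10,12) ⇒ 9 9 9 9 9 9 9 9 9 9 9 10 10; return 10

9 9 9 9 9 9 9 9 9 9 9 10 10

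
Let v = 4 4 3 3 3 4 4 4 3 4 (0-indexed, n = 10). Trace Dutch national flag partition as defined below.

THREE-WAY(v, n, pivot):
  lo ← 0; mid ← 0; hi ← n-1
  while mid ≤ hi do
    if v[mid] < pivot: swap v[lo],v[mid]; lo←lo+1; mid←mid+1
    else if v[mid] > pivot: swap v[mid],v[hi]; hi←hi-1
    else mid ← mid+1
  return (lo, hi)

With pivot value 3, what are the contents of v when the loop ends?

3 3 3 3 4 4 4 4 4 4

pivot = 3; lo=0, mid=0, hi=9
v[mid]=4>3: swap v[0],v[9]; hi=8 → 4 4 3 3 3 4 4 4 3 4
v[mid]=4>3: swap v[0],v[8]; hi=7 → 3 4 3 3 3 4 4 4 4 4
v[mid]=3=3: mid=1
v[mid]=4>3: swap v[1],v[7]; hi=6 → 3 4 3 3 3 4 4 4 4 4
v[mid]=4>3: swap v[1],v[6]; hi=5 → 3 4 3 3 3 4 4 4 4 4
v[mid]=4>3: swap v[1],v[5]; hi=4 → 3 4 3 3 3 4 4 4 4 4
v[mid]=4>3: swap v[1],v[4]; hi=3 → 3 3 3 3 4 4 4 4 4 4
v[mid]=3=3: mid=2
v[mid]=3=3: mid=3
v[mid]=3=3: mid=4
end: lo=0, hi=3; v = 3 3 3 3 4 4 4 4 4 4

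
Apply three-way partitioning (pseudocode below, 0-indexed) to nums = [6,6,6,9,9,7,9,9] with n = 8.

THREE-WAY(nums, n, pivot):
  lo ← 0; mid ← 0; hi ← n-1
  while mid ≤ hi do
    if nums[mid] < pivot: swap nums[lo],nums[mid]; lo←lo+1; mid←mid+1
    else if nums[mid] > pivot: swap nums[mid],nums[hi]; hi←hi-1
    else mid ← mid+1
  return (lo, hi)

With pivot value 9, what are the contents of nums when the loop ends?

lo=0 mid=0 hi=7
6<9: swap(0,0), lo=1 mid=1 ⇒ [6,6,6,9,9,7,9,9]
6<9: swap(1,1), lo=2 mid=2 ⇒ [6,6,6,9,9,7,9,9]
6<9: swap(2,2), lo=3 mid=3 ⇒ [6,6,6,9,9,7,9,9]
9=9: mid=4
9=9: mid=5
7<9: swap(3,5), lo=4 mid=6 ⇒ [6,6,6,7,9,9,9,9]
9=9: mid=7
9=9: mid=8
done. lo=4 hi=7; nums=[6,6,6,7,9,9,9,9]

[6,6,6,7,9,9,9,9]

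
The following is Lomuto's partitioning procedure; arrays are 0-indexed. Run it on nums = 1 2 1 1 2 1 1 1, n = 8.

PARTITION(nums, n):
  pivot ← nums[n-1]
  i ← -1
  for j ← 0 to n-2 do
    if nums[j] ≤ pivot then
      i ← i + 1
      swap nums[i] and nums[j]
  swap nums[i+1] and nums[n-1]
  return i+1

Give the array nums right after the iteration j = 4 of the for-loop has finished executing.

1 1 1 2 2 1 1 1

pivot=1, i=-1
j=0: 1≤1, i=0, swap(0,0) ⇒ 1 2 1 1 2 1 1 1
j=1: 2>1, skip
j=2: 1≤1, i=1, swap(1,2) ⇒ 1 1 2 1 2 1 1 1
j=3: 1≤1, i=2, swap(2,3) ⇒ 1 1 1 2 2 1 1 1
j=4: 2>1, skip
(after j=4) nums = 1 1 1 2 2 1 1 1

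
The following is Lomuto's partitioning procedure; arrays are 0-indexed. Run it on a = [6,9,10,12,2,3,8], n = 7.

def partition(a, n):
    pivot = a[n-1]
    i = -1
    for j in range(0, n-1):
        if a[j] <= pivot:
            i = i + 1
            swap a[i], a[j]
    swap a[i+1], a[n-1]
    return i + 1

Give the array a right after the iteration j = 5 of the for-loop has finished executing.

[6,2,3,12,9,10,8]

pivot=8, i=-1
j=0: 6≤8, i=0, swap(0,0) ⇒ [6,9,10,12,2,3,8]
j=1: 9>8, skip
j=2: 10>8, skip
j=3: 12>8, skip
j=4: 2≤8, i=1, swap(1,4) ⇒ [6,2,10,12,9,3,8]
j=5: 3≤8, i=2, swap(2,5) ⇒ [6,2,3,12,9,10,8]
(after j=5) a = [6,2,3,12,9,10,8]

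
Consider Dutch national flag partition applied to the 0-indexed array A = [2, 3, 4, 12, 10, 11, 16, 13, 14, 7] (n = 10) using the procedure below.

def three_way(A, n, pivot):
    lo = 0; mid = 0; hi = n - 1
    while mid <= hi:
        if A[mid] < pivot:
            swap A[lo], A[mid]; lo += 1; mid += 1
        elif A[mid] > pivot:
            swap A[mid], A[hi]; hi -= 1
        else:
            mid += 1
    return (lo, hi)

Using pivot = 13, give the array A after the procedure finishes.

[2, 3, 4, 12, 10, 11, 7, 13, 14, 16]

pivot = 13; lo=0, mid=0, hi=9
A[mid]=2<13: swap A[0],A[0]; lo=1,mid=1 → [2, 3, 4, 12, 10, 11, 16, 13, 14, 7]
A[mid]=3<13: swap A[1],A[1]; lo=2,mid=2 → [2, 3, 4, 12, 10, 11, 16, 13, 14, 7]
A[mid]=4<13: swap A[2],A[2]; lo=3,mid=3 → [2, 3, 4, 12, 10, 11, 16, 13, 14, 7]
A[mid]=12<13: swap A[3],A[3]; lo=4,mid=4 → [2, 3, 4, 12, 10, 11, 16, 13, 14, 7]
A[mid]=10<13: swap A[4],A[4]; lo=5,mid=5 → [2, 3, 4, 12, 10, 11, 16, 13, 14, 7]
A[mid]=11<13: swap A[5],A[5]; lo=6,mid=6 → [2, 3, 4, 12, 10, 11, 16, 13, 14, 7]
A[mid]=16>13: swap A[6],A[9]; hi=8 → [2, 3, 4, 12, 10, 11, 7, 13, 14, 16]
A[mid]=7<13: swap A[6],A[6]; lo=7,mid=7 → [2, 3, 4, 12, 10, 11, 7, 13, 14, 16]
A[mid]=13=13: mid=8
A[mid]=14>13: swap A[8],A[8]; hi=7 → [2, 3, 4, 12, 10, 11, 7, 13, 14, 16]
end: lo=7, hi=7; A = [2, 3, 4, 12, 10, 11, 7, 13, 14, 16]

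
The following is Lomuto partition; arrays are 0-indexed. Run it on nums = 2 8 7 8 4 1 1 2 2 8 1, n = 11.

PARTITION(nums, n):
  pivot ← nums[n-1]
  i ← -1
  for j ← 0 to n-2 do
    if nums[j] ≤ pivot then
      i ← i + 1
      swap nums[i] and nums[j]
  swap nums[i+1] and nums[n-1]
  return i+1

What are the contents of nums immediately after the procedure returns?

1 1 1 8 4 2 8 2 2 8 7

pivot = nums[10] = 1; i = -1
j=0: nums[0]=2 > 1 → no swap
j=1: nums[1]=8 > 1 → no swap
j=2: nums[2]=7 > 1 → no swap
j=3: nums[3]=8 > 1 → no swap
j=4: nums[4]=4 > 1 → no swap
j=5: nums[5]=1 ≤ 1 → i=0, swap nums[0],nums[5] → 1 8 7 8 4 2 1 2 2 8 1
j=6: nums[6]=1 ≤ 1 → i=1, swap nums[1],nums[6] → 1 1 7 8 4 2 8 2 2 8 1
j=7: nums[7]=2 > 1 → no swap
j=8: nums[8]=2 > 1 → no swap
j=9: nums[9]=8 > 1 → no swap
final swap nums[2],nums[10] → 1 1 1 8 4 2 8 2 2 8 7; return 2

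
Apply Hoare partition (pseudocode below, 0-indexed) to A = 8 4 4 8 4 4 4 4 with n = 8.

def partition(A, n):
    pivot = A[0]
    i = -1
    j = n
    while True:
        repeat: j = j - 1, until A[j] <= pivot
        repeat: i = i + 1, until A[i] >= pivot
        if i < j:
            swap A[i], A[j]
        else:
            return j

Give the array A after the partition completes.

4 4 4 4 4 4 8 8

pivot = A[0] = 8; i = -1, j = 8
j→7 (A[7]=4≤8), i→0 (A[0]=8≥8); i<j, swap → 4 4 4 8 4 4 4 8
j→6 (A[6]=4≤8), i→3 (A[3]=8≥8); i<j, swap → 4 4 4 4 4 4 8 8
j→5, i→6; i≥j, return j=5. A = 4 4 4 4 4 4 8 8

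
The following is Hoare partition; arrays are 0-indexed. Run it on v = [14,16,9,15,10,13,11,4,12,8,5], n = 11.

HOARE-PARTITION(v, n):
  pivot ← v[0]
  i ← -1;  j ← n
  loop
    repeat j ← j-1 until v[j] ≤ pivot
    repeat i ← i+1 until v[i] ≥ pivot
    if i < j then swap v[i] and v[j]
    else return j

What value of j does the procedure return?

7

pivot = v[0] = 14; i = -1, j = 11
j→10 (v[10]=5≤14), i→0 (v[0]=14≥14); i<j, swap → [5,16,9,15,10,13,11,4,12,8,14]
j→9 (v[9]=8≤14), i→1 (v[1]=16≥14); i<j, swap → [5,8,9,15,10,13,11,4,12,16,14]
j→8 (v[8]=12≤14), i→3 (v[3]=15≥14); i<j, swap → [5,8,9,12,10,13,11,4,15,16,14]
j→7, i→8; i≥j, return j=7. v = [5,8,9,12,10,13,11,4,15,16,14]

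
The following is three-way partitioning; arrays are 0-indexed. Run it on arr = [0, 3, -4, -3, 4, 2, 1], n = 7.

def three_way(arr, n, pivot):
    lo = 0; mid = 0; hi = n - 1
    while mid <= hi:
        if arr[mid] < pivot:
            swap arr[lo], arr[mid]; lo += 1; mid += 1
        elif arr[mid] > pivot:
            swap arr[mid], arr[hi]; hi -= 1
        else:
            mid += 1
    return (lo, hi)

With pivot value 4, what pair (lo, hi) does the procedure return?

pivot = 4; lo=0, mid=0, hi=6
arr[mid]=0<4: swap arr[0],arr[0]; lo=1,mid=1 → [0, 3, -4, -3, 4, 2, 1]
arr[mid]=3<4: swap arr[1],arr[1]; lo=2,mid=2 → [0, 3, -4, -3, 4, 2, 1]
arr[mid]=-4<4: swap arr[2],arr[2]; lo=3,mid=3 → [0, 3, -4, -3, 4, 2, 1]
arr[mid]=-3<4: swap arr[3],arr[3]; lo=4,mid=4 → [0, 3, -4, -3, 4, 2, 1]
arr[mid]=4=4: mid=5
arr[mid]=2<4: swap arr[4],arr[5]; lo=5,mid=6 → [0, 3, -4, -3, 2, 4, 1]
arr[mid]=1<4: swap arr[5],arr[6]; lo=6,mid=7 → [0, 3, -4, -3, 2, 1, 4]
end: lo=6, hi=6; arr = [0, 3, -4, -3, 2, 1, 4]

(6, 6)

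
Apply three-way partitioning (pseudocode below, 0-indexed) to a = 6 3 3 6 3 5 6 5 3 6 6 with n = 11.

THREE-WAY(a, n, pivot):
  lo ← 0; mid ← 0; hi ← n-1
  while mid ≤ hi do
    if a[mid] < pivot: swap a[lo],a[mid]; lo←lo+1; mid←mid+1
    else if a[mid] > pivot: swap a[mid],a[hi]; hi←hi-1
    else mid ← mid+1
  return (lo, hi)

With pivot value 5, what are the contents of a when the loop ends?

3 3 3 3 5 5 6 6 6 6 6

lo=0 mid=0 hi=10
6>5: swap(0,10), hi=9 ⇒ 6 3 3 6 3 5 6 5 3 6 6
6>5: swap(0,9), hi=8 ⇒ 6 3 3 6 3 5 6 5 3 6 6
6>5: swap(0,8), hi=7 ⇒ 3 3 3 6 3 5 6 5 6 6 6
3<5: swap(0,0), lo=1 mid=1 ⇒ 3 3 3 6 3 5 6 5 6 6 6
3<5: swap(1,1), lo=2 mid=2 ⇒ 3 3 3 6 3 5 6 5 6 6 6
3<5: swap(2,2), lo=3 mid=3 ⇒ 3 3 3 6 3 5 6 5 6 6 6
6>5: swap(3,7), hi=6 ⇒ 3 3 3 5 3 5 6 6 6 6 6
5=5: mid=4
3<5: swap(3,4), lo=4 mid=5 ⇒ 3 3 3 3 5 5 6 6 6 6 6
5=5: mid=6
6>5: swap(6,6), hi=5 ⇒ 3 3 3 3 5 5 6 6 6 6 6
done. lo=4 hi=5; a=3 3 3 3 5 5 6 6 6 6 6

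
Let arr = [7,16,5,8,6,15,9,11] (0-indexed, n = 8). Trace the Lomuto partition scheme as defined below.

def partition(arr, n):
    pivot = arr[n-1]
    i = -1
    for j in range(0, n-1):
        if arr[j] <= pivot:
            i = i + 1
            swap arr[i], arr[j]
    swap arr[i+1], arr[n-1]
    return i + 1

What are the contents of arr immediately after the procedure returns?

[7,5,8,6,9,11,16,15]

pivot = arr[7] = 11; i = -1
j=0: arr[0]=7 ≤ 11 → i=0, swap arr[0],arr[0] (no change) → [7,16,5,8,6,15,9,11]
j=1: arr[1]=16 > 11 → no swap
j=2: arr[2]=5 ≤ 11 → i=1, swap arr[1],arr[2] → [7,5,16,8,6,15,9,11]
j=3: arr[3]=8 ≤ 11 → i=2, swap arr[2],arr[3] → [7,5,8,16,6,15,9,11]
j=4: arr[4]=6 ≤ 11 → i=3, swap arr[3],arr[4] → [7,5,8,6,16,15,9,11]
j=5: arr[5]=15 > 11 → no swap
j=6: arr[6]=9 ≤ 11 → i=4, swap arr[4],arr[6] → [7,5,8,6,9,15,16,11]
final swap arr[5],arr[7] → [7,5,8,6,9,11,16,15]; return 5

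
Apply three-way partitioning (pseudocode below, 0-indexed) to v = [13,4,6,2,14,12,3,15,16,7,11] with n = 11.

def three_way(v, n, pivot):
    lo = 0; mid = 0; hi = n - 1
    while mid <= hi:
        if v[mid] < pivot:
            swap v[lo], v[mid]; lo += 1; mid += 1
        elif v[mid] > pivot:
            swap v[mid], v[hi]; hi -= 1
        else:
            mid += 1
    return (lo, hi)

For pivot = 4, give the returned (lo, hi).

(2, 2)

pivot = 4; lo=0, mid=0, hi=10
v[mid]=13>4: swap v[0],v[10]; hi=9 → [11,4,6,2,14,12,3,15,16,7,13]
v[mid]=11>4: swap v[0],v[9]; hi=8 → [7,4,6,2,14,12,3,15,16,11,13]
v[mid]=7>4: swap v[0],v[8]; hi=7 → [16,4,6,2,14,12,3,15,7,11,13]
v[mid]=16>4: swap v[0],v[7]; hi=6 → [15,4,6,2,14,12,3,16,7,11,13]
v[mid]=15>4: swap v[0],v[6]; hi=5 → [3,4,6,2,14,12,15,16,7,11,13]
v[mid]=3<4: swap v[0],v[0]; lo=1,mid=1 → [3,4,6,2,14,12,15,16,7,11,13]
v[mid]=4=4: mid=2
v[mid]=6>4: swap v[2],v[5]; hi=4 → [3,4,12,2,14,6,15,16,7,11,13]
v[mid]=12>4: swap v[2],v[4]; hi=3 → [3,4,14,2,12,6,15,16,7,11,13]
v[mid]=14>4: swap v[2],v[3]; hi=2 → [3,4,2,14,12,6,15,16,7,11,13]
v[mid]=2<4: swap v[1],v[2]; lo=2,mid=3 → [3,2,4,14,12,6,15,16,7,11,13]
end: lo=2, hi=2; v = [3,2,4,14,12,6,15,16,7,11,13]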